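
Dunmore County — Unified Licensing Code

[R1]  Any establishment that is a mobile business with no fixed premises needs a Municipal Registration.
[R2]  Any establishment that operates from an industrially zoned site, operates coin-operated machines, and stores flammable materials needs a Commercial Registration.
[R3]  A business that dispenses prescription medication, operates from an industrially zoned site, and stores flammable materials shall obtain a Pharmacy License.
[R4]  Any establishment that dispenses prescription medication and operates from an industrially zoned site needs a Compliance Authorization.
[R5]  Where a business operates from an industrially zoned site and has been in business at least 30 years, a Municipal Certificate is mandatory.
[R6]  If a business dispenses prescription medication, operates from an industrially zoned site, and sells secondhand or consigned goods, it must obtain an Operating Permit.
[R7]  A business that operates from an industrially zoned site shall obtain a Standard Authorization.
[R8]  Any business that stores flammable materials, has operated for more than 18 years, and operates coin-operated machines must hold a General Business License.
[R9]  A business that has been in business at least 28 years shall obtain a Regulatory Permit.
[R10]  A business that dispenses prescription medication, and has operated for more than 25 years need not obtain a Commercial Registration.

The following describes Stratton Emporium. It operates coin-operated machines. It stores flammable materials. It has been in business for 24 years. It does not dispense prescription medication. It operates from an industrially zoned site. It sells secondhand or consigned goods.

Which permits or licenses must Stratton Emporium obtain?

[R1] operates from an industrially zoned site (not: is a mobile business with no fixed premises) → Municipal Registration not required.
[R2] operates from an industrially zoned site; operates coin-operated machines; stores flammable materials → Commercial Registration required.
[R3] does not dispense prescription medication; operates from an industrially zoned site; stores flammable materials → Pharmacy License not required.
[R4] does not dispense prescription medication; operates from an industrially zoned site → Compliance Authorization not required.
[R5] operates from an industrially zoned site; years in business 24 < 30 → Municipal Certificate not required.
[R6] does not dispense prescription medication; operates from an industrially zoned site; sells secondhand or consigned goods → Operating Permit not required.
[R7] operates from an industrially zoned site → Standard Authorization required.
[R8] stores flammable materials; years in business 24 > 18; operates coin-operated machines → General Business License required.
[R9] years in business 24 < 28 → Regulatory Permit not required.
[R10] does not dispense prescription medication; years in business 24 ≤ 25 → Commercial Registration exemption does not apply.

Commercial Registration, General Business License, Standard Authorization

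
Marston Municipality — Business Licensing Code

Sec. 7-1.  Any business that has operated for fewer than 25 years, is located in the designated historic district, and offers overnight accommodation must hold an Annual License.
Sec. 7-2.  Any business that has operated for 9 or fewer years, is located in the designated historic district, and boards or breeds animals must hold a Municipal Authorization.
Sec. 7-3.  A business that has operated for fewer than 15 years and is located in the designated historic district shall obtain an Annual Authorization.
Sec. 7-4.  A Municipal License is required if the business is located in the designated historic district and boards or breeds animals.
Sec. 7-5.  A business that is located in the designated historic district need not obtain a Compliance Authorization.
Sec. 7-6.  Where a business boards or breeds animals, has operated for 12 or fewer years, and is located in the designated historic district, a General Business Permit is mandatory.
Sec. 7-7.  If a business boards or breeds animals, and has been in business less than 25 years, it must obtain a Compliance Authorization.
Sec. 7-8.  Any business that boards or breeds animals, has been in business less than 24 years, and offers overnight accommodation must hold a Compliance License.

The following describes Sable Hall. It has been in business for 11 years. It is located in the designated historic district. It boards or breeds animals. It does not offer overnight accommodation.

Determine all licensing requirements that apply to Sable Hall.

Sec. 7-1. years in business 11 < 25; is located in the designated historic district; does not offer overnight accommodation → Annual License not required.
Sec. 7-2. years in business 11 > 9; is located in the designated historic district; boards or breeds animals → Municipal Authorization not required.
Sec. 7-3. years in business 11 < 15; is located in the designated historic district → Annual Authorization required.
Sec. 7-4. is located in the designated historic district; boards or breeds animals → Municipal License required.
Sec. 7-5. is located in the designated historic district → exempt from Compliance Authorization.
Sec. 7-6. boards or breeds animals; years in business 11 ≤ 12; is located in the designated historic district → General Business Permit required.
Sec. 7-7. boards or breeds animals; years in business 11 < 25 → Compliance Authorization required.
Sec. 7-8. boards or breeds animals; years in business 11 < 24; does not offer overnight accommodation → Compliance License not required.

Annual Authorization, General Business Permit, Municipal License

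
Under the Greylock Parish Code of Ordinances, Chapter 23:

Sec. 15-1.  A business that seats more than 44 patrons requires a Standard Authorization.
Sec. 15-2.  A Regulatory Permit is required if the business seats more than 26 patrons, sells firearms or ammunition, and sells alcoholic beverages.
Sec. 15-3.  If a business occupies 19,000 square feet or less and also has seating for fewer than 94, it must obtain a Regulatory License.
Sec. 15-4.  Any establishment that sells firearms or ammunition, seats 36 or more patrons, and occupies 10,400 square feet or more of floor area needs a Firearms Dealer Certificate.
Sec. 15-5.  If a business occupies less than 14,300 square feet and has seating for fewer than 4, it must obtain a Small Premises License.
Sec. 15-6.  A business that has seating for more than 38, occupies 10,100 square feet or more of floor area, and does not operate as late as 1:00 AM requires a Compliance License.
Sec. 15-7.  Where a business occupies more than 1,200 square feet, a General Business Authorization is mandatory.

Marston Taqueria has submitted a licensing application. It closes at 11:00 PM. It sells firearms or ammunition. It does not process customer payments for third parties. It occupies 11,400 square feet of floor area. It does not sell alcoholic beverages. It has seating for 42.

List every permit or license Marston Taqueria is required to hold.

Sec. 15-1. seating 42 ≤ 44 → Standard Authorization not required.
Sec. 15-2. seating 42 > 26; sells firearms or ammunition; does not sell alcoholic beverages → Regulatory Permit not required.
Sec. 15-3. floor area 11,400 square feet ≤ 19,000 square feet; seating 42 < 94 → Regulatory License required.
Sec. 15-4. sells firearms or ammunition; seating 42 ≥ 36; floor area 11,400 square feet ≥ 10,400 square feet → Firearms Dealer Certificate required.
Sec. 15-5. floor area 11,400 square feet < 14,300 square feet; seating 42 ≥ 4 → Small Premises License not required.
Sec. 15-6. seating 42 > 38; floor area 11,400 square feet ≥ 10,100 square feet; closes 11:00 PM, at/before 1:00 AM → Compliance License required.
Sec. 15-7. floor area 11,400 square feet > 1,200 square feet → General Business Authorization required.

Compliance License, Firearms Dealer Certificate, General Business Authorization, Regulatory License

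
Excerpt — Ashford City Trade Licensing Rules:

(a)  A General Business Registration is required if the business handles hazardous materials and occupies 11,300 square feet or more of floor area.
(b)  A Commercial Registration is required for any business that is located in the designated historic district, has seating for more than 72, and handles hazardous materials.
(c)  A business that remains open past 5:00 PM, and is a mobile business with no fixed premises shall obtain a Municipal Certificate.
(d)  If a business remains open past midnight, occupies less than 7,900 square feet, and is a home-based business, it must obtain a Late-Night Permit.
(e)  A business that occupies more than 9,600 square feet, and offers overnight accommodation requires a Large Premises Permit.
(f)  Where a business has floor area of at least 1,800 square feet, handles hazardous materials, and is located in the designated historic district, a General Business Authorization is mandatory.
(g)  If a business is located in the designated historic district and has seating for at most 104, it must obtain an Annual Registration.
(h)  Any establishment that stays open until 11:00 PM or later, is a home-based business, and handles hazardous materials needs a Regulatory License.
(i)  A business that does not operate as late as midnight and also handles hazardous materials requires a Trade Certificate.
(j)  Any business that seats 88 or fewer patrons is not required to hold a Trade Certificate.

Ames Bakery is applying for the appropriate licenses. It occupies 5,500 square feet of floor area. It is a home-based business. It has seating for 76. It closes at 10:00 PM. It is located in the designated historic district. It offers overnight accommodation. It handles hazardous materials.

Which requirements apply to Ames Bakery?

(a) handles hazardous materials; floor area 5,500 square feet < 11,300 square feet → General Business Registration not required.
(b) is located in the designated historic district; seating 76 > 72; handles hazardous materials → Commercial Registration required.
(c) closes 10:00 PM, after 5:00 PM; is a home-based business (not: is a mobile business with no fixed premises) → Municipal Certificate not required.
(d) closes 10:00 PM, at/before midnight; floor area 5,500 square feet < 7,900 square feet; is a home-based business → Late-Night Permit not required.
(e) floor area 5,500 square feet ≤ 9,600 square feet; offers overnight accommodation → Large Premises Permit not required.
(f) floor area 5,500 square feet ≥ 1,800 square feet; handles hazardous materials; is located in the designated historic district → General Business Authorization required.
(g) is located in the designated historic district; seating 76 ≤ 104 → Annual Registration required.
(h) closes 10:00 PM, at/before 11:00 PM; is a home-based business; handles hazardous materials → Regulatory License not required.
(i) closes 10:00 PM, at/before midnight; handles hazardous materials → Trade Certificate required.
(j) seating 76 ≤ 88 → exempt from Trade Certificate.

Annual Registration, Commercial Registration, General Business Authorization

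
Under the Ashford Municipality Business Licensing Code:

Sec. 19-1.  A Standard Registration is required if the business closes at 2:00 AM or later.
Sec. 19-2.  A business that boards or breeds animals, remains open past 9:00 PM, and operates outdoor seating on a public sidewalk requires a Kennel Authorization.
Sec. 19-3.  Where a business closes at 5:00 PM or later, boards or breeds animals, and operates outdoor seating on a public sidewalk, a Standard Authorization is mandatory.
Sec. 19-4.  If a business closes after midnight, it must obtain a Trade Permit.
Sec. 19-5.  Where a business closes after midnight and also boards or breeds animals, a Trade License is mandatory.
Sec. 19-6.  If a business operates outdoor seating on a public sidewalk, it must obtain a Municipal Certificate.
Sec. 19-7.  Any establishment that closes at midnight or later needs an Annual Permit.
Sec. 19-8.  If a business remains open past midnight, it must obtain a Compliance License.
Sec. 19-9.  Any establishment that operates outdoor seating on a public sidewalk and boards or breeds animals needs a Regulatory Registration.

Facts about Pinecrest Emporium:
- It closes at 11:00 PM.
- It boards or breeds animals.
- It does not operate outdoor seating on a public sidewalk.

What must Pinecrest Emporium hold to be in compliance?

Sec. 19-1. closes 11:00 PM, at/before 2:00 AM → Standard Registration not required.
Sec. 19-2. boards or breeds animals; closes 11:00 PM, after 9:00 PM; does not operate outdoor seating on a public sidewalk → Kennel Authorization not required.
Sec. 19-3. closes 11:00 PM, after 5:00 PM; boards or breeds animals; does not operate outdoor seating on a public sidewalk → Standard Authorization not required.
Sec. 19-4. closes 11:00 PM, at/before midnight → Trade Permit not required.
Sec. 19-5. closes 11:00 PM, at/before midnight; boards or breeds animals → Trade License not required.
Sec. 19-6. does not operate outdoor seating on a public sidewalk → Municipal Certificate not required.
Sec. 19-7. closes 11:00 PM, at/before midnight → Annual Permit not required.
Sec. 19-8. closes 11:00 PM, at/before midnight → Compliance License not required.
Sec. 19-9. does not operate outdoor seating on a public sidewalk; boards or breeds animals → Regulatory Registration not required.

None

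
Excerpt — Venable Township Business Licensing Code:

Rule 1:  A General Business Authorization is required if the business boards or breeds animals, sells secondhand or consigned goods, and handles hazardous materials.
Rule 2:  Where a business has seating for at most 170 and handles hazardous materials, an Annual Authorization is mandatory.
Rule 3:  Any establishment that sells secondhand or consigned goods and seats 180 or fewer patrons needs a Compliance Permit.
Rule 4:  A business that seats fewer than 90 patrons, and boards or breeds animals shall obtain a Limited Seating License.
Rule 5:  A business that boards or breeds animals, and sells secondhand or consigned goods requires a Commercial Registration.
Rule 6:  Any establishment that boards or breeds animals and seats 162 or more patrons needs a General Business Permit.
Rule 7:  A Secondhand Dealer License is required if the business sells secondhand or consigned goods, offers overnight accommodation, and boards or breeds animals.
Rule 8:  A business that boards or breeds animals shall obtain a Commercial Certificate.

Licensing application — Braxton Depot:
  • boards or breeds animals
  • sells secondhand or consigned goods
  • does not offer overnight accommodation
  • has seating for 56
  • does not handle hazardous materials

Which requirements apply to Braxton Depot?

Rule 1: boards or breeds animals; sells secondhand or consigned goods; does not handle hazardous materials → General Business Authorization not required.
Rule 2: seating 56 ≤ 170; does not handle hazardous materials → Annual Authorization not required.
Rule 3: sells secondhand or consigned goods; seating 56 ≤ 180 → Compliance Permit required.
Rule 4: seating 56 < 90; boards or breeds animals → Limited Seating License required.
Rule 5: boards or breeds animals; sells secondhand or consigned goods → Commercial Registration required.
Rule 6: boards or breeds animals; seating 56 < 162 → General Business Permit not required.
Rule 7: sells secondhand or consigned goods; does not offer overnight accommodation; boards or breeds animals → Secondhand Dealer License not required.
Rule 8: boards or breeds animals → Commercial Certificate required.

Commercial Certificate, Commercial Registration, Compliance Permit, Limited Seating License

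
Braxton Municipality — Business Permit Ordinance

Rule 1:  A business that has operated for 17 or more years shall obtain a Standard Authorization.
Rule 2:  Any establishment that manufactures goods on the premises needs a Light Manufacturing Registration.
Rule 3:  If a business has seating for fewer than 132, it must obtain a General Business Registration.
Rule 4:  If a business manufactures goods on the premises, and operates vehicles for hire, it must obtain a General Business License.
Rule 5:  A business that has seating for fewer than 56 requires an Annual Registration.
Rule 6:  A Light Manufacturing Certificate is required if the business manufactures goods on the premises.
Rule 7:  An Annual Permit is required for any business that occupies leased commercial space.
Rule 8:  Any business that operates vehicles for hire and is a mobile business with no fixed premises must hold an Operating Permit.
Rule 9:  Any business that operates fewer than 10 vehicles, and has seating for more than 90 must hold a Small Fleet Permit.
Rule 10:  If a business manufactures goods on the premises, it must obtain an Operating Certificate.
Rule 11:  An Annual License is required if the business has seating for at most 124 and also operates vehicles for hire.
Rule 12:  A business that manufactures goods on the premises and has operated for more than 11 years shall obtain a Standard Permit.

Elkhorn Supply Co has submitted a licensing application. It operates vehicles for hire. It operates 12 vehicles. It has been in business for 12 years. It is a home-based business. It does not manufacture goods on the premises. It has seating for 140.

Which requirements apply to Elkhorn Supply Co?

Rule 1: years in business 12 < 17 → Standard Authorization not required.
Rule 2: does not manufacture goods on the premises → Light Manufacturing Registration not required.
Rule 3: seating 140 ≥ 132 → General Business Registration not required.
Rule 4: does not manufacture goods on the premises; operates vehicles for hire → General Business License not required.
Rule 5: seating 140 ≥ 56 → Annual Registration not required.
Rule 6: does not manufacture goods on the premises → Light Manufacturing Certificate not required.
Rule 7: is a home-based business (not: occupies leased commercial space) → Annual Permit not required.
Rule 8: operates vehicles for hire; is a home-based business (not: is a mobile business with no fixed premises) → Operating Permit not required.
Rule 9: vehicles 12 ≥ 10; seating 140 > 90 → Small Fleet Permit not required.
Rule 10: does not manufacture goods on the premises → Operating Certificate not required.
Rule 11: seating 140 > 124; operates vehicles for hire → Annual License not required.
Rule 12: does not manufacture goods on the premises; years in business 12 > 11 → Standard Permit not required.

None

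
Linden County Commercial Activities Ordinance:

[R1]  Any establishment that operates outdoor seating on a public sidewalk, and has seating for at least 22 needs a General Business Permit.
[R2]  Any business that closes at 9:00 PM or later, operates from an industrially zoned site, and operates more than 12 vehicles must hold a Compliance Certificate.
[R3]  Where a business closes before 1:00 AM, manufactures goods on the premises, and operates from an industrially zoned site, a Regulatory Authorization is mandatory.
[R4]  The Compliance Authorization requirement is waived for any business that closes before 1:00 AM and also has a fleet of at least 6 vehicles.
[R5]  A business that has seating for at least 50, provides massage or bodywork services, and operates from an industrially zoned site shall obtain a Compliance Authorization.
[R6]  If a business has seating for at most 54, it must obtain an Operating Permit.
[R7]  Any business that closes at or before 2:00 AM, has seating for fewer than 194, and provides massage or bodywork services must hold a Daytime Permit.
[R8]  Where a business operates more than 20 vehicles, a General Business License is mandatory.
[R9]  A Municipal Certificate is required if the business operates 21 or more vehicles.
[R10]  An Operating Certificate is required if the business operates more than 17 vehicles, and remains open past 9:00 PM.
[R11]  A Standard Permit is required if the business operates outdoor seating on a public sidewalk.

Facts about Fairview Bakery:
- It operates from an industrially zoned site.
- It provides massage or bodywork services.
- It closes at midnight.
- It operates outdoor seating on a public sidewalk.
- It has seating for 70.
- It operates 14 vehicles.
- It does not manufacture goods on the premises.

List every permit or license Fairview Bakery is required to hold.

Compliance Certificate, Daytime Permit, General Business Permit, Standard Permit

[R1] operates outdoor seating on a public sidewalk; seating 70 ≥ 22 → General Business Permit required.
[R2] closes midnight, after 9:00 PM; operates from an industrially zoned site; vehicles 14 > 12 → Compliance Certificate required.
[R3] closes midnight, at/before 1:00 AM; does not manufacture goods on the premises; operates from an industrially zoned site → Regulatory Authorization not required.
[R4] closes midnight, at/before 1:00 AM; vehicles 14 ≥ 6 → exempt from Compliance Authorization.
[R5] seating 70 ≥ 50; provides massage or bodywork services; operates from an industrially zoned site → Compliance Authorization required.
[R6] seating 70 > 54 → Operating Permit not required.
[R7] closes midnight, at/before 2:00 AM; seating 70 < 194; provides massage or bodywork services → Daytime Permit required.
[R8] vehicles 14 ≤ 20 → General Business License not required.
[R9] vehicles 14 < 21 → Municipal Certificate not required.
[R10] vehicles 14 ≤ 17; closes midnight, after 9:00 PM → Operating Certificate not required.
[R11] operates outdoor seating on a public sidewalk → Standard Permit required.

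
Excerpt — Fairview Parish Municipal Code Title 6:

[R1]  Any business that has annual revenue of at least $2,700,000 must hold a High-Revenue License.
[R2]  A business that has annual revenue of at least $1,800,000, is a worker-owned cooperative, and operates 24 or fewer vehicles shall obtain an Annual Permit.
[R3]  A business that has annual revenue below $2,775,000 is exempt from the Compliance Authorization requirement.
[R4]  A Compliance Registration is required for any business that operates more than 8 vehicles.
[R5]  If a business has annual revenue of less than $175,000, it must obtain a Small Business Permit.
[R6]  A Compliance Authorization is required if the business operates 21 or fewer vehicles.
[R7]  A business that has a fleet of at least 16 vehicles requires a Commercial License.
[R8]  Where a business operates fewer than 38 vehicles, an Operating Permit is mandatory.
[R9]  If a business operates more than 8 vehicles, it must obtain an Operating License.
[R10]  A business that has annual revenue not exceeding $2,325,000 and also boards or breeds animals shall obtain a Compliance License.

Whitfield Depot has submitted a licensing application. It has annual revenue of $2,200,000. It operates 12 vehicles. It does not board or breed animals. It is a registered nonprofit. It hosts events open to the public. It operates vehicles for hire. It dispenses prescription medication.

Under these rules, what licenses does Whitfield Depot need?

Compliance Registration, Operating License, Operating Permit

[R1] revenue $2,200,000 < $2,700,000 → High-Revenue License not required.
[R2] revenue $2,200,000 ≥ $1,800,000; is a registered nonprofit (not: is a worker-owned cooperative); vehicles 12 ≤ 24 → Annual Permit not required.
[R3] revenue $2,200,000 < $2,775,000 → exempt from Compliance Authorization.
[R4] vehicles 12 > 8 → Compliance Registration required.
[R5] revenue $2,200,000 ≥ $175,000 → Small Business Permit not required.
[R6] vehicles 12 ≤ 21 → Compliance Authorization required.
[R7] vehicles 12 < 16 → Commercial License not required.
[R8] vehicles 12 < 38 → Operating Permit required.
[R9] vehicles 12 > 8 → Operating License required.
[R10] revenue $2,200,000 ≤ $2,325,000; does not board or breed animals → Compliance License not required.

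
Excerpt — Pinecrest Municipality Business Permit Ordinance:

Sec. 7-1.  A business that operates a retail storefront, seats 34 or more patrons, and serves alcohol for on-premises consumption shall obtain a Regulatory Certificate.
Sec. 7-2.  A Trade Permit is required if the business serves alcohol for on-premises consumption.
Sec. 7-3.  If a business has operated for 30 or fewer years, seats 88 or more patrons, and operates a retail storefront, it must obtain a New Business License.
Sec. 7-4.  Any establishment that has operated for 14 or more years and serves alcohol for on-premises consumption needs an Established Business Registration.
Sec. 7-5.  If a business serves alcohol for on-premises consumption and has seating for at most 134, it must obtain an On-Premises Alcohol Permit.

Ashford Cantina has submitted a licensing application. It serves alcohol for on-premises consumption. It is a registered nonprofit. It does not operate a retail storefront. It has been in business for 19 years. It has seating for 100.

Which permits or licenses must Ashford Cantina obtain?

Established Business Registration, On-Premises Alcohol Permit, Trade Permit

Sec. 7-1. does not operate a retail storefront; seating 100 ≥ 34; serves alcohol for on-premises consumption → Regulatory Certificate not required.
Sec. 7-2. serves alcohol for on-premises consumption → Trade Permit required.
Sec. 7-3. years in business 19 ≤ 30; seating 100 ≥ 88; does not operate a retail storefront → New Business License not required.
Sec. 7-4. years in business 19 ≥ 14; serves alcohol for on-premises consumption → Established Business Registration required.
Sec. 7-5. serves alcohol for on-premises consumption; seating 100 ≤ 134 → On-Premises Alcohol Permit required.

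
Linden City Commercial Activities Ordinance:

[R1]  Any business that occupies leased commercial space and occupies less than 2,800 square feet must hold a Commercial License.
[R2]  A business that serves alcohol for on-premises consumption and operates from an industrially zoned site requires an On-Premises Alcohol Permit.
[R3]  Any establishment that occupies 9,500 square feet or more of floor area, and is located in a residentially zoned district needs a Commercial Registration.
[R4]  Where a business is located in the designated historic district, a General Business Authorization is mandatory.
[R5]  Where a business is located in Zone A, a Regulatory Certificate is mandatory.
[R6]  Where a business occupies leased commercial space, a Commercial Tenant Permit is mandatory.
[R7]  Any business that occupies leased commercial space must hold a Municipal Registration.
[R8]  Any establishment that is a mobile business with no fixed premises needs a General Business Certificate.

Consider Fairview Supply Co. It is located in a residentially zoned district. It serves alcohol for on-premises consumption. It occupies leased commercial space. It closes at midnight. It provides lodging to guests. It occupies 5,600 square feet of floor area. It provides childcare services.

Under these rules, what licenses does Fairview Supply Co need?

[R1] occupies leased commercial space; floor area 5,600 square feet ≥ 2,800 square feet → Commercial License not required.
[R2] serves alcohol for on-premises consumption; occupies leased commercial space (not: operates from an industrially zoned site) → On-Premises Alcohol Permit not required.
[R3] floor area 5,600 square feet < 9,500 square feet; is located in a residentially zoned district → Commercial Registration not required.
[R4] is located in a residentially zoned district (not: is located in the designated historic district) → General Business Authorization not required.
[R5] is located in a residentially zoned district (not: is located in Zone A) → Regulatory Certificate not required.
[R6] occupies leased commercial space → Commercial Tenant Permit required.
[R7] occupies leased commercial space → Municipal Registration required.
[R8] occupies leased commercial space (not: is a mobile business with no fixed premises) → General Business Certificate not required.

Commercial Tenant Permit, Municipal Registration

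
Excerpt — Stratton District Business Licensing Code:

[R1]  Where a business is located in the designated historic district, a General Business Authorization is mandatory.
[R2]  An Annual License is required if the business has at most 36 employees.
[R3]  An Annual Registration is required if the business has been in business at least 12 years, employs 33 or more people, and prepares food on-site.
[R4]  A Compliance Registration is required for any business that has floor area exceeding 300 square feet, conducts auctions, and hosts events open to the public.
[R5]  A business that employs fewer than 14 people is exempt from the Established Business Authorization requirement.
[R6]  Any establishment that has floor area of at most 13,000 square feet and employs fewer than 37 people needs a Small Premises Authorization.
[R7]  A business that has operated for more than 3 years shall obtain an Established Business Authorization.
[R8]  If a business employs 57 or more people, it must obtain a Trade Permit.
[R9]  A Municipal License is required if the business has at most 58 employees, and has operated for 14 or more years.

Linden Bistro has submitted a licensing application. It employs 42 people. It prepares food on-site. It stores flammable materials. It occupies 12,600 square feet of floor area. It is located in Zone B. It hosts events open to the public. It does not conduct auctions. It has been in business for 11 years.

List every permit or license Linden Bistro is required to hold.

Established Business Authorization

[R1] is located in Zone B (not: is located in the designated historic district) → General Business Authorization not required.
[R2] employees 42 > 36 → Annual License not required.
[R3] years in business 11 < 12; employees 42 ≥ 33; prepares food on-site → Annual Registration not required.
[R4] floor area 12,600 square feet > 300 square feet; does not conduct auctions; hosts events open to the public → Compliance Registration not required.
[R5] employees 42 ≥ 14 → Established Business Authorization exemption does not apply.
[R6] floor area 12,600 square feet ≤ 13,000 square feet; employees 42 ≥ 37 → Small Premises Authorization not required.
[R7] years in business 11 > 3 → Established Business Authorization required.
[R8] employees 42 < 57 → Trade Permit not required.
[R9] employees 42 ≤ 58; years in business 11 < 14 → Municipal License not required.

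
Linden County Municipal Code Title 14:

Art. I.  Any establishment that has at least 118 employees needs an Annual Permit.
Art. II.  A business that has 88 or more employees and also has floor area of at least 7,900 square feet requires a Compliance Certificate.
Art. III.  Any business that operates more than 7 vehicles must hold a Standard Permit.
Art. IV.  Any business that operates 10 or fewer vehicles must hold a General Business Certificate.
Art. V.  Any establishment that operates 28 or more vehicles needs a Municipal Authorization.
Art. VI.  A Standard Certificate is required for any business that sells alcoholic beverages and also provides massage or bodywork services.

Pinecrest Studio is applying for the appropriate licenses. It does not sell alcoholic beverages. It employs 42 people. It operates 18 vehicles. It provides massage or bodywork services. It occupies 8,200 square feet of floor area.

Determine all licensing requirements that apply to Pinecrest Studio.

Standard Permit

Art. I. employees 42 < 118 → Annual Permit not required.
Art. II. employees 42 < 88; floor area 8,200 square feet ≥ 7,900 square feet → Compliance Certificate not required.
Art. III. vehicles 18 > 7 → Standard Permit required.
Art. IV. vehicles 18 > 10 → General Business Certificate not required.
Art. V. vehicles 18 < 28 → Municipal Authorization not required.
Art. VI. does not sell alcoholic beverages; provides massage or bodywork services → Standard Certificate not required.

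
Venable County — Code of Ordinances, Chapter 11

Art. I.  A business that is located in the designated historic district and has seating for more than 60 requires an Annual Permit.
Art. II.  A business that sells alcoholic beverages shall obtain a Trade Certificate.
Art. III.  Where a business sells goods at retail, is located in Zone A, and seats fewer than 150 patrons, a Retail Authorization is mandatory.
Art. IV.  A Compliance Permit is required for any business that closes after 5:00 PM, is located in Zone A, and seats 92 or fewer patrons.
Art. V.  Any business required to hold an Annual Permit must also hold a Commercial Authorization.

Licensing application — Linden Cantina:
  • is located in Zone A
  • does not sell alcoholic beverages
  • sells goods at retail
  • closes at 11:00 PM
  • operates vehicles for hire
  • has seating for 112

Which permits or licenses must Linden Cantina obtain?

Retail Authorization

Art. I. is located in Zone A (not: is located in the designated historic district); seating 112 > 60 → Annual Permit not required.
Art. II. does not sell alcoholic beverages → Trade Certificate not required.
Art. III. sells goods at retail; is located in Zone A; seating 112 < 150 → Retail Authorization required.
Art. IV. closes 11:00 PM, after 5:00 PM; is located in Zone A; seating 112 > 92 → Compliance Permit not required.
Art. V. Annual Permit is not required → no effect.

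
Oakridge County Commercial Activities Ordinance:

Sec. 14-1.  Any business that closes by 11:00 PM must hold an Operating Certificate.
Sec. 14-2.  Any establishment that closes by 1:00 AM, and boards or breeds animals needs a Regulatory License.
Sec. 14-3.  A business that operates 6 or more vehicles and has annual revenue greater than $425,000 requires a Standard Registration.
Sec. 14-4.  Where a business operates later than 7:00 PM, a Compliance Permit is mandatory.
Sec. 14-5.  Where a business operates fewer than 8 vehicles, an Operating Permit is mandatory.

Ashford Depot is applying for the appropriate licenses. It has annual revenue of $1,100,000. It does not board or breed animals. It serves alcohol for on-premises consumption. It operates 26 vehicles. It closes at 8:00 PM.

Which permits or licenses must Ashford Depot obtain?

Sec. 14-1. closes 8:00 PM, at/before 11:00 PM → Operating Certificate required.
Sec. 14-2. closes 8:00 PM, at/before 1:00 AM; does not board or breed animals → Regulatory License not required.
Sec. 14-3. vehicles 26 ≥ 6; revenue $1,100,000 > $425,000 → Standard Registration required.
Sec. 14-4. closes 8:00 PM, after 7:00 PM → Compliance Permit required.
Sec. 14-5. vehicles 26 ≥ 8 → Operating Permit not required.

Compliance Permit, Operating Certificate, Standard Registration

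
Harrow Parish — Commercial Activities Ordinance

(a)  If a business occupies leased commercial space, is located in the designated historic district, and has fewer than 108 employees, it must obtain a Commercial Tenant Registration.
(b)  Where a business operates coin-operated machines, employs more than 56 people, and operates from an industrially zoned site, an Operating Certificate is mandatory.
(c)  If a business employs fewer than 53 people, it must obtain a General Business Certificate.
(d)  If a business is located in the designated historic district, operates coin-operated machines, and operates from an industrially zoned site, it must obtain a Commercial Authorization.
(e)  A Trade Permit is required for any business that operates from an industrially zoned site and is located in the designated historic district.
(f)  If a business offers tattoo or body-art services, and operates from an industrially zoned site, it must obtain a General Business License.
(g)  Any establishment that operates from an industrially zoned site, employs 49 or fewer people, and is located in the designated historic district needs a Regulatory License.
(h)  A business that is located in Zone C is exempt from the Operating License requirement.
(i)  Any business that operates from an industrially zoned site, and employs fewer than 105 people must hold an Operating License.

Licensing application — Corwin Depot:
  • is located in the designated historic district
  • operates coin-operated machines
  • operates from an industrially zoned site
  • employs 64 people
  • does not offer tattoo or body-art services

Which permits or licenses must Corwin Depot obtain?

(a) operates from an industrially zoned site (not: occupies leased commercial space); is located in the designated historic district; employees 64 < 108 → Commercial Tenant Registration not required.
(b) operates coin-operated machines; employees 64 > 56; operates from an industrially zoned site → Operating Certificate required.
(c) employees 64 ≥ 53 → General Business Certificate not required.
(d) is located in the designated historic district; operates coin-operated machines; operates from an industrially zoned site → Commercial Authorization required.
(e) operates from an industrially zoned site; is located in the designated historic district → Trade Permit required.
(f) does not offer tattoo or body-art services; operates from an industrially zoned site → General Business License not required.
(g) operates from an industrially zoned site; employees 64 > 49; is located in the designated historic district → Regulatory License not required.
(h) is located in the designated historic district (not: is located in Zone C) → Operating License exemption does not apply.
(i) operates from an industrially zoned site; employees 64 < 105 → Operating License required.

Commercial Authorization, Operating Certificate, Operating License, Trade Permit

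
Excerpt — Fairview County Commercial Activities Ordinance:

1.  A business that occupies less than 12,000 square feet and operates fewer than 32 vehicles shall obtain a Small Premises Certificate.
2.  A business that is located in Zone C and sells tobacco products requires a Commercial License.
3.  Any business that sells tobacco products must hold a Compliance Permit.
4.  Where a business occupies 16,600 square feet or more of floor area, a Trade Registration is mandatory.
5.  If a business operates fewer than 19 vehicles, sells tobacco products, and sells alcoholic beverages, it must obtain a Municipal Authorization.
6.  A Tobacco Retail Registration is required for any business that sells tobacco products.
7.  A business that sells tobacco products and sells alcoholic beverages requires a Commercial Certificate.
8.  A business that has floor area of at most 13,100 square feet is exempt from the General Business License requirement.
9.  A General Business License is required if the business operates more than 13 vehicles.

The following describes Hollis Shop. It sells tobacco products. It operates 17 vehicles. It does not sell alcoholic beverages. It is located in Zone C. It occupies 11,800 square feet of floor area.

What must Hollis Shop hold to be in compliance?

Commercial License, Compliance Permit, Small Premises Certificate, Tobacco Retail Registration

1. floor area 11,800 square feet < 12,000 square feet; vehicles 17 < 32 → Small Premises Certificate required.
2. is located in Zone C; sells tobacco products → Commercial License required.
3. sells tobacco products → Compliance Permit required.
4. floor area 11,800 square feet < 16,600 square feet → Trade Registration not required.
5. vehicles 17 < 19; sells tobacco products; does not sell alcoholic beverages → Municipal Authorization not required.
6. sells tobacco products → Tobacco Retail Registration required.
7. sells tobacco products; does not sell alcoholic beverages → Commercial Certificate not required.
8. floor area 11,800 square feet ≤ 13,100 square feet → exempt from General Business License.
9. vehicles 17 > 13 → General Business License required.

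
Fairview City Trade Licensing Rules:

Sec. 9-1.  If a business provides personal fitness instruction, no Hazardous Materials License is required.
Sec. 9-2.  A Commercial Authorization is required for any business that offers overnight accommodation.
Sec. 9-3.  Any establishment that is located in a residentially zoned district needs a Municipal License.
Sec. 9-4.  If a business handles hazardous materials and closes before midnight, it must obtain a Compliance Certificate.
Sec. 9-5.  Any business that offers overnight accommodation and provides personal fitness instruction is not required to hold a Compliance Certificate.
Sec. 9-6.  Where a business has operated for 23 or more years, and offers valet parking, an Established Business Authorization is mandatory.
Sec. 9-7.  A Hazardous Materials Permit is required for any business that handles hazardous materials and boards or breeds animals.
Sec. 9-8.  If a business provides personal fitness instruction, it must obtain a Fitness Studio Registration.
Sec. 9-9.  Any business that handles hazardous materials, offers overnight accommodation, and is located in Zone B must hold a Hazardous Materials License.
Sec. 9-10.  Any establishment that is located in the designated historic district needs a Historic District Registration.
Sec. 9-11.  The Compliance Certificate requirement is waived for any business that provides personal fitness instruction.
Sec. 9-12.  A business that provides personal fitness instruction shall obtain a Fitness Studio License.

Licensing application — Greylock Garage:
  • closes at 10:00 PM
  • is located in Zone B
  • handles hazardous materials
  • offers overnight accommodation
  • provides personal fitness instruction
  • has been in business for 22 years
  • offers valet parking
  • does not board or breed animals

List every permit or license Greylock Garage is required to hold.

Sec. 9-1. provides personal fitness instruction → exempt from Hazardous Materials License.
Sec. 9-2. offers overnight accommodation → Commercial Authorization required.
Sec. 9-3. is located in Zone B (not: is located in a residentially zoned district) → Municipal License not required.
Sec. 9-4. handles hazardous materials; closes 10:00 PM, at/before midnight → Compliance Certificate required.
Sec. 9-5. offers overnight accommodation; provides personal fitness instruction → exempt from Compliance Certificate.
Sec. 9-6. years in business 22 < 23; offers valet parking → Established Business Authorization not required.
Sec. 9-7. handles hazardous materials; does not board or breed animals → Hazardous Materials Permit not required.
Sec. 9-8. provides personal fitness instruction → Fitness Studio Registration required.
Sec. 9-9. handles hazardous materials; offers overnight accommodation; is located in Zone B → Hazardous Materials License required.
Sec. 9-10. is located in Zone B (not: is located in the designated historic district) → Historic District Registration not required.
Sec. 9-11. provides personal fitness instruction → exempt from Compliance Certificate.
Sec. 9-12. provides personal fitness instruction → Fitness Studio License required.

Commercial Authorization, Fitness Studio License, Fitness Studio Registration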